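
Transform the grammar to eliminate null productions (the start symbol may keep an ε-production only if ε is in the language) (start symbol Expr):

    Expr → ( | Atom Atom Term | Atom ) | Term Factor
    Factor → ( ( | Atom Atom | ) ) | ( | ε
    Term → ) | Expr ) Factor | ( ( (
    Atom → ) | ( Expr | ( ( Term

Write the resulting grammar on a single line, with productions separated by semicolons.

Expr → ( | Atom Atom Term | Atom ) | Term Factor | Term; Factor → ( ( | Atom Atom | ) ) | (; Term → ) | Expr ) Factor | Expr ) | ( ( (; Atom → ) | ( Expr | ( ( Term

The nullable symbols are {Factor}.
ε ∉ L(G), so no ε-production is kept.
Add the nullable-subset variants: Expr → Term Factor gives Term Factor | Term. Term → Expr ) Factor gives Expr ) Factor | Expr ).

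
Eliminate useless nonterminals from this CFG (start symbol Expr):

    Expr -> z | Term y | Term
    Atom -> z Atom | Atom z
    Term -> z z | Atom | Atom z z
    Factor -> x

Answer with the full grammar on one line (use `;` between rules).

Generating nonterminals: {Expr, Factor, Term}.
Reachable from Expr after that: {Expr, Term}.
Removed useless symbols: {Atom, Factor} and every production mentioning them.

Expr -> z | Term y | Term; Term -> z z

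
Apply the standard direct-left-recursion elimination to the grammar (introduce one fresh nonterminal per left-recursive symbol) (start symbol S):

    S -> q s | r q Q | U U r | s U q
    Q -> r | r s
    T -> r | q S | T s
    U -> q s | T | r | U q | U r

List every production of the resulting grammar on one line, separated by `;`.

S -> q s | r q Q | U U r | s U q; Q -> r | r s; T -> r T' | q S T'; U -> q s U' | T U' | r U'; T' -> s T' | ε; U' -> q U' | r U' | ε

Left recursion appears on T, U.
For T: α = {s}, β = {r, q S}. Rewrite as T → β T' and T' → α T' | ε.
For U: α = {q, r}, β = {q s, T, r}. Rewrite as U → β U' and U' → α U' | ε.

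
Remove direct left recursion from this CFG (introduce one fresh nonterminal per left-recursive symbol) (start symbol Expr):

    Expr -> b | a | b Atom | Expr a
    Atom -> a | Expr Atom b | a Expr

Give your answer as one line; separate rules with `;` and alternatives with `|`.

Directly left-recursive nonterminal: Expr.
For Expr: α = {a}, β = {b, a, b Atom}. Rewrite as Expr → β Expr1 and Expr1 → α Expr1 | ε.

Expr -> b Expr1 | a Expr1 | b Atom Expr1; Atom -> a | Expr Atom b | a Expr; Expr1 -> a Expr1 | epsilon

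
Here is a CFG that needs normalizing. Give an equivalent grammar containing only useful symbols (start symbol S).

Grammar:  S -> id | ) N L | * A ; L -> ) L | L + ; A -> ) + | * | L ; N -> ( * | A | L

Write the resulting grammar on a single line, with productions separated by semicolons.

Generating nonterminals: {A, N, S}.
Reachable from S after that: {A, S}.
Removed useless symbols: {L, N} and every production mentioning them.

S -> id | * A; A -> ) + | *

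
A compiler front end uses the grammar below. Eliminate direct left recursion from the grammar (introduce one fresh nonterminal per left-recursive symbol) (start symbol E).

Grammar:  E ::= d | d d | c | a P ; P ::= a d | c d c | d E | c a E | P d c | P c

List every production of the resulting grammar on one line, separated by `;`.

Left recursion appears on P.
For P: α = {d c, c}, β = {a d, c d c, d E, c a E}. Rewrite as P → β P' and P' → α P' | ε.

E ::= d | d d | c | a P; P ::= a d P' | c d c P' | d E P' | c a E P'; P' ::= d c P' | c P' | ε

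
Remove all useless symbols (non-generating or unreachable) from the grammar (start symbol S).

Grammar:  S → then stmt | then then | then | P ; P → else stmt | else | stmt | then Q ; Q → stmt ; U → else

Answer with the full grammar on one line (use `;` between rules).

Generating nonterminals: {P, Q, S, U}.
Reachable from S after that: {P, Q, S}.
Removed useless symbols: {U} and every production mentioning them.

S → then stmt | then then | then | P; P → else stmt | else | stmt | then Q; Q → stmt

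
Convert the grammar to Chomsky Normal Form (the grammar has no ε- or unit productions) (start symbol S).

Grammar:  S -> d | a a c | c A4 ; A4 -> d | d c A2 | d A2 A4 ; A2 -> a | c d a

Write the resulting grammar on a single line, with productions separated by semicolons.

S -> d | X1 Y1 | X2 A4; A4 -> d | X3 Y2 | X3 Y3; A2 -> a | X2 Y4; X1 -> a; X2 -> c; X3 -> d; Y1 -> X1 X2; Y2 -> X2 A2; Y3 -> A2 A4; Y4 -> X3 X1

Introduce a nonterminal for each terminal appearing in a rule of length ≥ 2: X1 → a, X2 → c, X3 → d.
Binarize each right-hand side of length ≥ 3 by chaining fresh nonterminals (Y1, Y2, …): affected rules were S → X1 X1 X2; A4 → X3 X2 A2; A4 → X3 A2 A4; A2 → X2 X3 X1.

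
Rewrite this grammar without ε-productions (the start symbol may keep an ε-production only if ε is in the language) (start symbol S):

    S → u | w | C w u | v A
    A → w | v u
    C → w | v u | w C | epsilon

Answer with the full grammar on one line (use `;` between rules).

S → u | w | C w u | w u | v A; A → w | v u; C → w | v u | w C

Nullable set = {C}.
ε ∉ L(G), so no ε-production is kept.
For each production, add variants omitting each subset of nullable occurrences: S → C w u gives C w u | w u.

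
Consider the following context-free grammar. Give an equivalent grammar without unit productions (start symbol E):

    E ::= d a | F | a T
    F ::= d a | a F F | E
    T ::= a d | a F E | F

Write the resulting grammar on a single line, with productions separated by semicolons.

Unit pairs: E ⇒* {F}; F ⇒* {E}; T ⇒* {E, F}.
For each unit pair (A, B), copy every non-unit production of B to A, then drop all unit productions.

E ::= d a | a T | a F F; F ::= d a | a T | a F F; T ::= d a | a T | a F F | a d | a F E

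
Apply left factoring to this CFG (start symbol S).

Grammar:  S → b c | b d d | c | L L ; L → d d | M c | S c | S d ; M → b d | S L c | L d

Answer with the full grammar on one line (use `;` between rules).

S → c | L L | b S'; L → d d | M c | S L'; M → b d | S L c | L d; S' → c | d d; L' → c | d

S has alternatives sharing prefix 'b': factor to S → b S' with S' → c | d d.
L has alternatives sharing prefix 'S': factor to L → S L' with L' → c | d.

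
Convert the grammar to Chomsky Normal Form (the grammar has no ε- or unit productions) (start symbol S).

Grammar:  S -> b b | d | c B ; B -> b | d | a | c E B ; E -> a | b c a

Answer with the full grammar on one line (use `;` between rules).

Introduce a nonterminal for each terminal appearing in a rule of length ≥ 2: X1 → b, X2 → c, X3 → a.
Binarize each right-hand side of length ≥ 3 by chaining fresh nonterminals (Y1, Y2, …): affected rules were B → X2 E B; E → X1 X2 X3.

S -> X1 X1 | d | X2 B; B -> b | d | a | X2 Y1; E -> a | X1 Y2; X1 -> b; X2 -> c; X3 -> a; Y1 -> E B; Y2 -> X2 X3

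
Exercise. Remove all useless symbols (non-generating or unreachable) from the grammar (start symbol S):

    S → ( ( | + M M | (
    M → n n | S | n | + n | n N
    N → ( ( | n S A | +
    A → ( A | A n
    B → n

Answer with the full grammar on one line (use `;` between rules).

S → ( ( | + M M | (; M → n n | S | n | + n | n N; N → ( ( | +

Generating nonterminals: {B, M, N, S}.
Reachable from S after that: {M, N, S}.
Removed useless symbols: {A, B} and every production mentioning them.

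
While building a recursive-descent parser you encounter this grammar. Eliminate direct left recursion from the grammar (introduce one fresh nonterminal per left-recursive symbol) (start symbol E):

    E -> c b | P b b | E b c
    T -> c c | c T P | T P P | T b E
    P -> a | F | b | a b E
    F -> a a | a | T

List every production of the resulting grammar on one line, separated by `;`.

E -> c b E' | P b b E'; T -> c c T' | c T P T'; P -> a | F | b | a b E; F -> a a | a | T; E' -> b c E' | ε; T' -> P P T' | b E T' | ε

Directly left-recursive nonterminals: E, T.
For E: α = {b c}, β = {c b, P b b}. Rewrite as E → β E' and E' → α E' | ε.
For T: α = {P P, b E}, β = {c c, c T P}. Rewrite as T → β T' and T' → α T' | ε.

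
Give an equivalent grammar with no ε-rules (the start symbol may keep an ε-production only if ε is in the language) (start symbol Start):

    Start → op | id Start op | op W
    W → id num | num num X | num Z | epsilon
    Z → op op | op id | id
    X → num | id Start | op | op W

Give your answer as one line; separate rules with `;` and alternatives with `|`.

Nullable set = {W}.
ε ∉ L(G), so no ε-production is kept.

Start → op | id Start op | op W; W → id num | num num X | num Z; Z → op op | op id | id; X → num | id Start | op | op W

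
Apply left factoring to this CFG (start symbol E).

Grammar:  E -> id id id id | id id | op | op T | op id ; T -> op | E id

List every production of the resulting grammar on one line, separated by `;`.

E has alternatives sharing prefix 'op': factor to E → op E' with E' → ε | T | id.
E has alternatives sharing prefix 'id id': factor to E → id id E'' with E'' → id id | ε.

E -> op E' | id id E''; T -> op | E id; E' -> ε | T | id; E'' -> id id | ε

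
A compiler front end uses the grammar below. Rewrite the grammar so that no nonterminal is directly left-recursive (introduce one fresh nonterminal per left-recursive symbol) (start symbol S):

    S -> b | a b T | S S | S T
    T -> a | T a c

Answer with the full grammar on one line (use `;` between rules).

Left recursion appears on S, T.
For S: α = {S, T}, β = {b, a b T}. Rewrite as S → β S' and S' → α S' | ε.
For T: α = {a c}, β = {a}. Rewrite as T → β T' and T' → α T' | ε.

S -> b S' | a b T S'; T -> a T'; S' -> S S' | T S' | eps; T' -> a c T' | eps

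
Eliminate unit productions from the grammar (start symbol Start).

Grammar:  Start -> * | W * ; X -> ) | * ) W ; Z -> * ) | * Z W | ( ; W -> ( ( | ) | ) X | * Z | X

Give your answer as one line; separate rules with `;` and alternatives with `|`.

Unit pairs: W ⇒* {X}.
Replace each nonterminal's rules with the union of the non-unit rules of every nonterminal it unit-derives.

Start -> * | W *; X -> ) | * ) W; Z -> * ) | * Z W | (; W -> ) | * ) W | ( ( | ) X | * Z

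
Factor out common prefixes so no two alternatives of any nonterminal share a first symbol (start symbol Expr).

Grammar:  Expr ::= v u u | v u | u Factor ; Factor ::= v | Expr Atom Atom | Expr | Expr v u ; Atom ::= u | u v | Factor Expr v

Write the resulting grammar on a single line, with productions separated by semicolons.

Expr has alternatives sharing prefix 'v u': factor to Expr → v u Expr1 with Expr1 → u | ε.
Factor has alternatives sharing prefix 'Expr': factor to Factor → Expr Factor1 with Factor1 → Atom Atom | ε | v u.
Atom has alternatives sharing prefix 'u': factor to Atom → u Atom1 with Atom1 → ε | v.

Expr ::= u Factor | v u Expr1; Factor ::= v | Expr Factor1; Atom ::= Factor Expr v | u Atom1; Expr1 ::= u | ε; Factor1 ::= Atom Atom | ε | v u; Atom1 ::= ε | v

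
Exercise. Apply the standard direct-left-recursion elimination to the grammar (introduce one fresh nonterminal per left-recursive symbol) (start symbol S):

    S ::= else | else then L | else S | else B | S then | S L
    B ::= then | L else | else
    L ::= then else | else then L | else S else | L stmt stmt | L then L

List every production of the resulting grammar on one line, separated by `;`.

Directly left-recursive nonterminals: S, L.
For S: α = {then, L}, β = {else, else then L, else S, else B}. Rewrite as S → β S' and S' → α S' | ε.
For L: α = {stmt stmt, then L}, β = {then else, else then L, else S else}. Rewrite as L → β L' and L' → α L' | ε.

S ::= else S' | else then L S' | else S S' | else B S'; B ::= then | L else | else; L ::= then else L' | else then L L' | else S else L'; S' ::= then S' | L S' | eps; L' ::= stmt stmt L' | then L L' | eps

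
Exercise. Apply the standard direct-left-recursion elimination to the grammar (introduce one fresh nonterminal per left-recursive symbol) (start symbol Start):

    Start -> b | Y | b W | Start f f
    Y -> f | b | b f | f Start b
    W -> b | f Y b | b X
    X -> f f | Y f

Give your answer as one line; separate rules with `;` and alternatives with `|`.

Start is directly left-recursive.
For Start: α = {f f}, β = {b, Y, b W}. Rewrite as Start → β Start1 and Start1 → α Start1 | ε.

Start -> b Start1 | Y Start1 | b W Start1; Y -> f | b | b f | f Start b; W -> b | f Y b | b X; X -> f f | Y f; Start1 -> f f Start1 | ε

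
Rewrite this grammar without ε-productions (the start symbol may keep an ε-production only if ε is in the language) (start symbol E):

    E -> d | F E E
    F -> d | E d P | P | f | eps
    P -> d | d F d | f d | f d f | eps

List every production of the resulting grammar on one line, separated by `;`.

E -> d | F E E | E E; F -> d | E d P | E d | P | f; P -> d | d F d | d d | f d | f d f

Nullable set = {F, P}.
ε ∉ L(G), so no ε-production is kept.
Add the nullable-subset variants: E → F E E gives F E E | E E. F → E d P gives E d P | E d. P → d F d gives d F d | d d.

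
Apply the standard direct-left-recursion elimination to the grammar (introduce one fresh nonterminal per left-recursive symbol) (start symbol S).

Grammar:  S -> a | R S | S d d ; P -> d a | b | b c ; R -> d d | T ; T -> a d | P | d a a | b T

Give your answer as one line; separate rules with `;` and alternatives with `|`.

Directly left-recursive nonterminal: S.
For S: α = {d d}, β = {a, R S}. Rewrite as S → β S' and S' → α S' | ε.

S -> a S' | R S S'; P -> d a | b | b c; R -> d d | T; T -> a d | P | d a a | b T; S' -> d d S' | epsilon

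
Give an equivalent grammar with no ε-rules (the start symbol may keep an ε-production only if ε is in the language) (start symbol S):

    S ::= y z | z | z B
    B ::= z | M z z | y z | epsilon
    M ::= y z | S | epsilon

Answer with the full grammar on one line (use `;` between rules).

Nullable nonterminals: {B, M}.
ε ∉ L(G), so no ε-production is kept.
For each production, add variants omitting each subset of nullable occurrences: B → M z z gives M z z | z z.

S ::= y z | z | z B; B ::= z | M z z | z z | y z; M ::= y z | S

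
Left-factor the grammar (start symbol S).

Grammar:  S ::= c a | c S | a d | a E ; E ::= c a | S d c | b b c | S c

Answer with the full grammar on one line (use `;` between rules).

S has alternatives sharing prefix 'c': factor to S → c S' with S' → a | S.
S has alternatives sharing prefix 'a': factor to S → a S'' with S'' → d | E.
E has alternatives sharing prefix 'S': factor to E → S E' with E' → d c | c.

S ::= c S' | a S''; E ::= c a | b b c | S E'; S' ::= a | S; S'' ::= d | E; E' ::= d c | c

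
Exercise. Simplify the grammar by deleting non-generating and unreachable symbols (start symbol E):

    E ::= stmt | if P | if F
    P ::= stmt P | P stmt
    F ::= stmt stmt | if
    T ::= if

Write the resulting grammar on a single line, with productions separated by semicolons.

Generating nonterminals: {E, F, T}.
Reachable from E after that: {E, F}.
Removed useless symbols: {P, T} and every production mentioning them.

E ::= stmt | if F; F ::= stmt stmt | if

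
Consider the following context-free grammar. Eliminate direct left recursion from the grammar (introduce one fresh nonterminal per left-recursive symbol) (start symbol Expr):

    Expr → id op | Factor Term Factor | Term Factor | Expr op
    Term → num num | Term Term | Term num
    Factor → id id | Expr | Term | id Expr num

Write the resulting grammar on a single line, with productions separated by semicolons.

Expr → id op Expr1 | Factor Term Factor Expr1 | Term Factor Expr1; Term → num num Term1; Factor → id id | Expr | Term | id Expr num; Expr1 → op Expr1 | ε; Term1 → Term Term1 | num Term1 | ε

Left recursion appears on Expr, Term.
For Expr: α = {op}, β = {id op, Factor Term Factor, Term Factor}. Rewrite as Expr → β Expr1 and Expr1 → α Expr1 | ε.
For Term: α = {Term, num}, β = {num num}. Rewrite as Term → β Term1 and Term1 → α Term1 | ε.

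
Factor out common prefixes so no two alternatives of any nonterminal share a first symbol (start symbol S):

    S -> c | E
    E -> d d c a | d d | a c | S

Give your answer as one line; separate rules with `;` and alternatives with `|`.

E has alternatives sharing prefix 'd d': factor to E → d d E' with E' → c a | ε.

S -> c | E; E -> a c | S | d d E'; E' -> c a | ε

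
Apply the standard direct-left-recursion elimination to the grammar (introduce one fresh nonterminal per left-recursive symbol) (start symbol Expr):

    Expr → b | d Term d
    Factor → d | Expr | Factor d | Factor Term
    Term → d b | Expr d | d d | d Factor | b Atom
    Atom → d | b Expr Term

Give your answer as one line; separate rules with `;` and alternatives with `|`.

Expr → b | d Term d; Factor → d Factor1 | Expr Factor1; Term → d b | Expr d | d d | d Factor | b Atom; Atom → d | b Expr Term; Factor1 → d Factor1 | Term Factor1 | ε

Directly left-recursive nonterminal: Factor.
For Factor: α = {d, Term}, β = {d, Expr}. Rewrite as Factor → β Factor1 and Factor1 → α Factor1 | ε.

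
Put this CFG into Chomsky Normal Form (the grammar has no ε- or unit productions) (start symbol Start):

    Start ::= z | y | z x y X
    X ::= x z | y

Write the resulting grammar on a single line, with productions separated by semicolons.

Introduce a nonterminal for each terminal appearing in a rule of length ≥ 2: X1 → z, X2 → x, X3 → y.
Binarize each right-hand side of length ≥ 3 by chaining fresh nonterminals (Y1, Y2, …): affected rules were Start → X1 X2 X3 X.

Start ::= z | y | X1 Y1; X ::= X2 X1 | y; X1 ::= z; X2 ::= x; X3 ::= y; Y1 ::= X2 Y2; Y2 ::= X3 X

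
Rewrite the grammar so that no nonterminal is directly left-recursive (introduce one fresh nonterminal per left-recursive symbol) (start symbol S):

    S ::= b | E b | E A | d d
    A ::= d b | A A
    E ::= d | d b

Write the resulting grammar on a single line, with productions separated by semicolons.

S ::= b | E b | E A | d d; A ::= d b A'; E ::= d | d b; A' ::= A A' | ε

Left recursion appears on A.
For A: α = {A}, β = {d b}. Rewrite as A → β A' and A' → α A' | ε.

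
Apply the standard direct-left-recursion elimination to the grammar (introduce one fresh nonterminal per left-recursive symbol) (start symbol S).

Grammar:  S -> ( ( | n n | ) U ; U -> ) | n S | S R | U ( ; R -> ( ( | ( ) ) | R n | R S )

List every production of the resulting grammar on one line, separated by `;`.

S -> ( ( | n n | ) U; U -> ) U' | n S U' | S R U'; R -> ( ( R' | ( ) ) R'; U' -> ( U' | ε; R' -> n R' | S ) R' | ε

U, R are directly left-recursive.
For U: α = {(}, β = {), n S, S R}. Rewrite as U → β U' and U' → α U' | ε.
For R: α = {n, S )}, β = {( (, ( ) )}. Rewrite as R → β R' and R' → α R' | ε.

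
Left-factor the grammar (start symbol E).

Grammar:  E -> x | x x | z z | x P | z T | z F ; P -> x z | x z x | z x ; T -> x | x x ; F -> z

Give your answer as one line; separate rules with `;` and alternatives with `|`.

E -> x E' | z E''; P -> z x | x z P'; T -> x T'; F -> z; E' -> ε | x | P; E'' -> z | T | F; P' -> ε | x; T' -> ε | x

E has alternatives sharing prefix 'x': factor to E → x E' with E' → ε | x | P.
E has alternatives sharing prefix 'z': factor to E → z E'' with E'' → z | T | F.
P has alternatives sharing prefix 'x z': factor to P → x z P' with P' → ε | x.
T has alternatives sharing prefix 'x': factor to T → x T' with T' → ε | x.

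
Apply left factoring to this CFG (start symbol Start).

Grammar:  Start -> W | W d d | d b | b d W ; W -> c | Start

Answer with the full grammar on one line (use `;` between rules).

Start has alternatives sharing prefix 'W': factor to Start → W Start1 with Start1 → ε | d d.

Start -> d b | b d W | W Start1; W -> c | Start; Start1 -> ε | d d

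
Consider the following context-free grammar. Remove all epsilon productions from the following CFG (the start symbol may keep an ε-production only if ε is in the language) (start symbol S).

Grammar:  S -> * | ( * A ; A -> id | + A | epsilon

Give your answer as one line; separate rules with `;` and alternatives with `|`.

S -> * | ( * A | ( *; A -> id | + A | +

Nullable set = {A}.
ε ∉ L(G), so no ε-production is kept.
Expand every rule over subsets of its nullable positions: S → ( * A gives ( * A | ( *. A → + A gives + A | +.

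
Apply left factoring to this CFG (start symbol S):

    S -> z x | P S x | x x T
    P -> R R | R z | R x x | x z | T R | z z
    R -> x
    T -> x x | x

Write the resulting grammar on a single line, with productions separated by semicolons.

P has alternatives sharing prefix 'R': factor to P → R P' with P' → R | z | x x.
T has alternatives sharing prefix 'x': factor to T → x T' with T' → x | ε.

S -> z x | P S x | x x T; P -> x z | T R | z z | R P'; R -> x; T -> x T'; P' -> R | z | x x; T' -> x | ε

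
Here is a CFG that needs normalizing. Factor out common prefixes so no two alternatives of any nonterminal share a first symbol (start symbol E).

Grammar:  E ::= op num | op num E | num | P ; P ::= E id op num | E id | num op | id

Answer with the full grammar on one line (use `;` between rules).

E has alternatives sharing prefix 'op num': factor to E → op num E' with E' → ε | E.
P has alternatives sharing prefix 'E id': factor to P → E id P' with P' → op num | ε.

E ::= num | P | op num E'; P ::= num op | id | E id P'; E' ::= ε | E; P' ::= op num | ε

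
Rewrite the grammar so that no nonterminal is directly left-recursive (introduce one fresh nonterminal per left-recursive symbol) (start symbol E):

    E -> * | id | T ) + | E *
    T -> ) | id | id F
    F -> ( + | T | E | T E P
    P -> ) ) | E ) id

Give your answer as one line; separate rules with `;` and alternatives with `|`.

Left recursion appears on E.
For E: α = {*}, β = {*, id, T ) +}. Rewrite as E → β E' and E' → α E' | ε.

E -> * E' | id E' | T ) + E'; T -> ) | id | id F; F -> ( + | T | E | T E P; P -> ) ) | E ) id; E' -> * E' | ε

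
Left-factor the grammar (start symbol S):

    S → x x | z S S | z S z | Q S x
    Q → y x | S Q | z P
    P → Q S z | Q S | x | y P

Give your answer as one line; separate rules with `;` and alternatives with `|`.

S has alternatives sharing prefix 'z S': factor to S → z S S' with S' → S | z.
P has alternatives sharing prefix 'Q S': factor to P → Q S P' with P' → z | ε.

S → x x | Q S x | z S S'; Q → y x | S Q | z P; P → x | y P | Q S P'; S' → S | z; P' → z | eps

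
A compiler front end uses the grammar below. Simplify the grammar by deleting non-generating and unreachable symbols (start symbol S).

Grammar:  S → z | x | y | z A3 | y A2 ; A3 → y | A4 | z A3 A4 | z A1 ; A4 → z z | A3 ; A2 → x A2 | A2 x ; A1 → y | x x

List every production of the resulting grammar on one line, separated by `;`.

Generating nonterminals: {A1, A3, A4, S}.
Reachable from S after that: {A1, A3, A4, S}.
Removed useless symbols: {A2} and every production mentioning them.

S → z | x | y | z A3; A3 → y | A4 | z A3 A4 | z A1; A4 → z z | A3; A1 → y | x x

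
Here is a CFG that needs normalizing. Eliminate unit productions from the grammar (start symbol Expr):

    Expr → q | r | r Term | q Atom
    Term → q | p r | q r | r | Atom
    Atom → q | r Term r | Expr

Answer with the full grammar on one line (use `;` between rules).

Expr → q | r | r Term | q Atom; Term → q | p r | q r | r | r Term r | r Term | q Atom; Atom → q | r Term r | r | r Term | q Atom

Unit pairs: Atom ⇒* {Expr}; Term ⇒* {Atom, Expr}.
For each unit pair (A, B), copy every non-unit production of B to A, then drop all unit productions.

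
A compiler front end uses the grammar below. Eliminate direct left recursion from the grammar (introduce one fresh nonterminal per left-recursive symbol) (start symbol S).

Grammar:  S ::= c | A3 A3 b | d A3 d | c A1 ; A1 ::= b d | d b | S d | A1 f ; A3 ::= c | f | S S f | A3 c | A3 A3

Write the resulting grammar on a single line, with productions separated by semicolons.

Left recursion appears on A1, A3.
For A1: α = {f}, β = {b d, d b, S d}. Rewrite as A1 → β A1' and A1' → α A1' | ε.
For A3: α = {c, A3}, β = {c, f, S S f}. Rewrite as A3 → β A3' and A3' → α A3' | ε.

S ::= c | A3 A3 b | d A3 d | c A1; A1 ::= b d A1' | d b A1' | S d A1'; A3 ::= c A3' | f A3' | S S f A3'; A1' ::= f A1' | ε; A3' ::= c A3' | A3 A3' | ε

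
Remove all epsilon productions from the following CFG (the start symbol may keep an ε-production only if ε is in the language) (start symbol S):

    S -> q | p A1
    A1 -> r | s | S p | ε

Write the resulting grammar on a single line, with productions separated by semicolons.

S -> q | p A1 | p; A1 -> r | s | S p

The nullable symbols are {A1}.
ε ∉ L(G), so no ε-production is kept.
Add the nullable-subset variants: S → p A1 gives p A1 | p.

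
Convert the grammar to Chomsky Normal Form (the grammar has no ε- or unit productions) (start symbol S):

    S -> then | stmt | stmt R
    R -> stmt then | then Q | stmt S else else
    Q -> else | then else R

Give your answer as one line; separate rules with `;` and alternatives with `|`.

Introduce a nonterminal for each terminal appearing in a rule of length ≥ 2: X1 → stmt, X2 → then, X3 → else.
Binarize each right-hand side of length ≥ 3 by chaining fresh nonterminals (Y1, Y2, …): affected rules were R → X1 S X3 X3; Q → X2 X3 R.

S -> then | stmt | X1 R; R -> X1 X2 | X2 Q | X1 Y1; Q -> else | X2 Y3; X1 -> stmt; X2 -> then; X3 -> else; Y1 -> S Y2; Y2 -> X3 X3; Y3 -> X3 R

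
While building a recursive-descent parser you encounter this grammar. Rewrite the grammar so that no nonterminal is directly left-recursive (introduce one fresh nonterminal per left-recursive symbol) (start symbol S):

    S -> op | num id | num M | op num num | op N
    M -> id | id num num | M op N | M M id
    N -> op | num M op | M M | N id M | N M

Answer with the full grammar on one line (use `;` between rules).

Directly left-recursive nonterminals: M, N.
For M: α = {op N, M id}, β = {id, id num num}. Rewrite as M → β M' and M' → α M' | ε.
For N: α = {id M, M}, β = {op, num M op, M M}. Rewrite as N → β N' and N' → α N' | ε.

S -> op | num id | num M | op num num | op N; M -> id M' | id num num M'; N -> op N' | num M op N' | M M N'; M' -> op N M' | M id M' | ε; N' -> id M N' | M N' | ε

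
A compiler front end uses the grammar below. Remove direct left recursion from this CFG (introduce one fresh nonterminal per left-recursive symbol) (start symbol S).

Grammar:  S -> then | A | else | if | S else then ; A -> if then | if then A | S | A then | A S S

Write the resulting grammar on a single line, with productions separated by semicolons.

S -> then S' | A S' | else S' | if S'; A -> if then A' | if then A A' | S A'; S' -> else then S' | ε; A' -> then A' | S S A' | ε

Directly left-recursive nonterminals: S, A.
For S: α = {else then}, β = {then, A, else, if}. Rewrite as S → β S' and S' → α S' | ε.
For A: α = {then, S S}, β = {if then, if then A, S}. Rewrite as A → β A' and A' → α A' | ε.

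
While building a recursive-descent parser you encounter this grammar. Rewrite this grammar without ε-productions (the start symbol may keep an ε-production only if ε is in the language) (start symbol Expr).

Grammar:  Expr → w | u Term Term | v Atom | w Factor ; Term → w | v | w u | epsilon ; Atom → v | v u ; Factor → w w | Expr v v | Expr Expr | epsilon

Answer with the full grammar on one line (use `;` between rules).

Expr → w | u Term Term | u Term | u | v Atom | w Factor; Term → w | v | w u; Atom → v | v u; Factor → w w | Expr v v | Expr Expr

The nullable symbols are {Factor, Term}.
ε ∉ L(G), so no ε-production is kept.
For each production, add variants omitting each subset of nullable occurrences: Expr → u Term Term gives u Term Term | u Term | u.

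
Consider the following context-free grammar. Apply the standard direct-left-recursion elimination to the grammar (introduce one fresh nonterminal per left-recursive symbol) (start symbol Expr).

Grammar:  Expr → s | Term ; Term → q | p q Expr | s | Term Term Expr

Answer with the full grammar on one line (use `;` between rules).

Term is directly left-recursive.
For Term: α = {Term Expr}, β = {q, p q Expr, s}. Rewrite as Term → β Term1 and Term1 → α Term1 | ε.

Expr → s | Term; Term → q Term1 | p q Expr Term1 | s Term1; Term1 → Term Expr Term1 | ε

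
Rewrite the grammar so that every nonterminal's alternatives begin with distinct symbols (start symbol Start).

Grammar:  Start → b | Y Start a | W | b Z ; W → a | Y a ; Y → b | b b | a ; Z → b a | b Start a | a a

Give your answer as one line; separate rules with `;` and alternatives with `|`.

Start has alternatives sharing prefix 'b': factor to Start → b Start1 with Start1 → ε | Z.
Y has alternatives sharing prefix 'b': factor to Y → b Y1 with Y1 → ε | b.
Z has alternatives sharing prefix 'b': factor to Z → b Z1 with Z1 → a | Start a.

Start → Y Start a | W | b Start1; W → a | Y a; Y → a | b Y1; Z → a a | b Z1; Start1 → ε | Z; Y1 → ε | b; Z1 → a | Start a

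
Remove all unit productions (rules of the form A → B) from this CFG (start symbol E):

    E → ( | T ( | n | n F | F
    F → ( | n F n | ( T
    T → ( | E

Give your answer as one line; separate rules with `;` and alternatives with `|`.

E → ( | T ( | n | n F | n F n | ( T; F → ( | n F n | ( T; T → ( | T ( | n | n F | n F n | ( T

Unit pairs: E ⇒* {F}; T ⇒* {E, F}.
Replace each nonterminal's rules with the union of the non-unit rules of every nonterminal it unit-derives.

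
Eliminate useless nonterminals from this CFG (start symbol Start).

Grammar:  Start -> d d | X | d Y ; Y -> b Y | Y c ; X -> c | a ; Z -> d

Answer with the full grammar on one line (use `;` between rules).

Start -> d d | X; X -> c | a

Generating nonterminals: {Start, X, Z}.
Reachable from Start after that: {Start, X}.
Removed useless symbols: {Y, Z} and every production mentioning them.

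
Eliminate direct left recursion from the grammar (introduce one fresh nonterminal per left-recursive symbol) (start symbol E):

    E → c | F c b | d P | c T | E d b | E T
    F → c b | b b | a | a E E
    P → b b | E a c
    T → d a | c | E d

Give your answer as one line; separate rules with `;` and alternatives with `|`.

E → c E' | F c b E' | d P E' | c T E'; F → c b | b b | a | a E E; P → b b | E a c; T → d a | c | E d; E' → d b E' | T E' | ε

Directly left-recursive nonterminal: E.
For E: α = {d b, T}, β = {c, F c b, d P, c T}. Rewrite as E → β E' and E' → α E' | ε.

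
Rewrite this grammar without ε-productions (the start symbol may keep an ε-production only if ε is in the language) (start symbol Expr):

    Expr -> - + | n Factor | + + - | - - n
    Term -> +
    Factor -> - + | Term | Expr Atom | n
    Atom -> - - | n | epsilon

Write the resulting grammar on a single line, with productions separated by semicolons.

Expr -> - + | n Factor | + + - | - - n; Term -> +; Factor -> - + | Term | Expr Atom | Expr | n; Atom -> - - | n

Nullable nonterminals: {Atom}.
ε ∉ L(G), so no ε-production is kept.
For each production, add variants omitting each subset of nullable occurrences: Factor → Expr Atom gives Expr Atom | Expr.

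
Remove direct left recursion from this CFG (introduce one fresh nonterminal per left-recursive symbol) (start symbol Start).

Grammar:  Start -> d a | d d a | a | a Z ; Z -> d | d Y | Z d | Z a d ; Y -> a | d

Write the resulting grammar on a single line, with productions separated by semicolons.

Directly left-recursive nonterminal: Z.
For Z: α = {d, a d}, β = {d, d Y}. Rewrite as Z → β Z1 and Z1 → α Z1 | ε.

Start -> d a | d d a | a | a Z; Z -> d Z1 | d Y Z1; Y -> a | d; Z1 -> d Z1 | a d Z1 | eps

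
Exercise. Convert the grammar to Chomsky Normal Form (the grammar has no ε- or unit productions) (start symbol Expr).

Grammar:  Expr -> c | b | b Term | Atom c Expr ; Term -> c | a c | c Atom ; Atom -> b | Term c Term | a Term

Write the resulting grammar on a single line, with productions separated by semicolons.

Introduce a nonterminal for each terminal appearing in a rule of length ≥ 2: X1 → b, X2 → c, X3 → a.
Binarize each right-hand side of length ≥ 3 by chaining fresh nonterminals (Y1, Y2, …): affected rules were Expr → Atom X2 Expr; Atom → Term X2 Term.

Expr -> c | b | X1 Term | Atom Y1; Term -> c | X3 X2 | X2 Atom; Atom -> b | Term Y2 | X3 Term; X1 -> b; X2 -> c; X3 -> a; Y1 -> X2 Expr; Y2 -> X2 Term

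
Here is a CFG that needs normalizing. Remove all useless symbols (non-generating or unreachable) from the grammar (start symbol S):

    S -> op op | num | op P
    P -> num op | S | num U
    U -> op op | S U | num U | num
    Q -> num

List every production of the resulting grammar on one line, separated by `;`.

S -> op op | num | op P; P -> num op | S | num U; U -> op op | S U | num U | num

Generating nonterminals: {P, Q, S, U}.
Reachable from S after that: {P, S, U}.
Removed useless symbols: {Q} and every production mentioning them.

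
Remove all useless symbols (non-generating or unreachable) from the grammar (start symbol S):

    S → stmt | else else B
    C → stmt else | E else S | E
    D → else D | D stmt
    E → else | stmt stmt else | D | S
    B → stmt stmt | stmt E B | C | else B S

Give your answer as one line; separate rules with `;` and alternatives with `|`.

Generating nonterminals: {B, C, E, S}.
Reachable from S after that: {B, C, E, S}.
Removed useless symbols: {D} and every production mentioning them.

S → stmt | else else B; C → stmt else | E else S | E; E → else | stmt stmt else | S; B → stmt stmt | stmt E B | C | else B S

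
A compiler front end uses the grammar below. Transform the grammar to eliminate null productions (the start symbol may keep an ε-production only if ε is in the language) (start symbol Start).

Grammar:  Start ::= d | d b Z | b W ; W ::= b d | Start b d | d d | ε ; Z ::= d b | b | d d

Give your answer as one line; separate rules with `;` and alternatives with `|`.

Nullable nonterminals: {W}.
ε ∉ L(G), so no ε-production is kept.
For each production, add variants omitting each subset of nullable occurrences: Start → b W gives b W | b.

Start ::= d | d b Z | b W | b; W ::= b d | Start b d | d d; Z ::= d b | b | d d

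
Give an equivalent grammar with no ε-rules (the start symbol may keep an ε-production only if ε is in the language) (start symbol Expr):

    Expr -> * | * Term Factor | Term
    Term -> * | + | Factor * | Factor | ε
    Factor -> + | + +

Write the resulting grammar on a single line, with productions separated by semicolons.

The nullable symbols are {Expr, Term}.
ε ∈ L(G) since Expr is nullable, so keep Expr → ε.
Expand every rule over subsets of its nullable positions: Expr → * Term Factor gives * Term Factor | * Factor.

Expr -> * | * Term Factor | * Factor | Term | ε; Term -> * | + | Factor * | Factor; Factor -> + | + +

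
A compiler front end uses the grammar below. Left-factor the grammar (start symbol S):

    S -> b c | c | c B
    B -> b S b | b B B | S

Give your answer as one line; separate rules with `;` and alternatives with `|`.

S has alternatives sharing prefix 'c': factor to S → c S' with S' → ε | B.
B has alternatives sharing prefix 'b': factor to B → b B' with B' → S b | B B.

S -> b c | c S'; B -> S | b B'; S' -> ε | B; B' -> S b | B B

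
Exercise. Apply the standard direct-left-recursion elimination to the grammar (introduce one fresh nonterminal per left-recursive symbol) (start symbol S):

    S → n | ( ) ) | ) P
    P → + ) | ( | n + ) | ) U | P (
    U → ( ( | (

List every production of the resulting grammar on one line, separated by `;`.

Left recursion appears on P.
For P: α = {(}, β = {+ ), (, n + ), ) U}. Rewrite as P → β P' and P' → α P' | ε.

S → n | ( ) ) | ) P; P → + ) P' | ( P' | n + ) P' | ) U P'; U → ( ( | (; P' → ( P' | ε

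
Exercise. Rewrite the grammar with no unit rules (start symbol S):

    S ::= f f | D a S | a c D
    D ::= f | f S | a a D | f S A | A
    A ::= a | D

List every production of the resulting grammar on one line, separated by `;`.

Unit pairs: A ⇒* {D}; D ⇒* {A}.
For every A with A ⇒* B via unit rules, add B's non-unit alternatives to A; then delete every rule of the form X → Y.

S ::= f f | D a S | a c D; D ::= f | f S | a a D | f S A | a; A ::= f | f S | a a D | f S A | a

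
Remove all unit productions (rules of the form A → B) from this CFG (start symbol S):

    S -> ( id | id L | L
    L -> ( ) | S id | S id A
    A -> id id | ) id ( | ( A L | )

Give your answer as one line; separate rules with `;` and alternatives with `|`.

S -> ( ) | S id | S id A | ( id | id L; L -> ( ) | S id | S id A; A -> id id | ) id ( | ( A L | )

Unit pairs: S ⇒* {L}.
Replace each nonterminal's rules with the union of the non-unit rules of every nonterminal it unit-derives.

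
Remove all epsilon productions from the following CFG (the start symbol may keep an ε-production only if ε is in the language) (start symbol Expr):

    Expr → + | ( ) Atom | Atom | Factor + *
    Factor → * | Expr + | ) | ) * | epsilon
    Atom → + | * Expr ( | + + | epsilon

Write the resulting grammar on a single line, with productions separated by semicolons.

Nullable nonterminals: {Atom, Expr, Factor}.
ε ∈ L(G) since Expr is nullable, so keep Expr → ε.
Expand every rule over subsets of its nullable positions: Expr → ( ) Atom gives ( ) Atom | ( ). Expr → Factor + * gives Factor + * | + *. Factor → Expr + gives Expr + | +. Atom → * Expr ( gives * Expr ( | * (.

Expr → + | ( ) Atom | ( ) | Atom | Factor + * | + * | epsilon; Factor → * | Expr + | + | ) | ) *; Atom → + | * Expr ( | * ( | + +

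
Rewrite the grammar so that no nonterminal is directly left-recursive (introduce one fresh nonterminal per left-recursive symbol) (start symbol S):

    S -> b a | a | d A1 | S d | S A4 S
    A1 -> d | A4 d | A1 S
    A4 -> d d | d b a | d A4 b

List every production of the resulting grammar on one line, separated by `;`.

S -> b a S' | a S' | d A1 S'; A1 -> d A1' | A4 d A1'; A4 -> d d | d b a | d A4 b; S' -> d S' | A4 S S' | ε; A1' -> S A1' | ε

Left recursion appears on S, A1.
For S: α = {d, A4 S}, β = {b a, a, d A1}. Rewrite as S → β S' and S' → α S' | ε.
For A1: α = {S}, β = {d, A4 d}. Rewrite as A1 → β A1' and A1' → α A1' | ε.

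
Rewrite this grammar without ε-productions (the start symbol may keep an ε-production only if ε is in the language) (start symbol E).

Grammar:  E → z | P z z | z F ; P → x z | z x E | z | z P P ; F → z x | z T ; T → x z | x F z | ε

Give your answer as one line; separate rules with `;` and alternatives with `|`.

E → z | P z z | z F; P → x z | z x E | z | z P P; F → z x | z T | z; T → x z | x F z

Nullable nonterminals: {T}.
ε ∉ L(G), so no ε-production is kept.
Add the nullable-subset variants: F → z T gives z T | z.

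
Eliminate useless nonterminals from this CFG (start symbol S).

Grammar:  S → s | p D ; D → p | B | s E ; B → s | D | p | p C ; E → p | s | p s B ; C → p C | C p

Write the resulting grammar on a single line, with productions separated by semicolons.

S → s | p D; D → p | B | s E; B → s | D | p; E → p | s | p s B

Generating nonterminals: {B, D, E, S}.
Reachable from S after that: {B, D, E, S}.
Removed useless symbols: {C} and every production mentioning them.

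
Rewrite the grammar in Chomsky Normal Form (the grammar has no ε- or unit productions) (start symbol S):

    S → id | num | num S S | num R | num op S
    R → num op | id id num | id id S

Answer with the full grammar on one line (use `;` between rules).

S → id | num | X1 Y1 | X1 R | X1 Y2; R → X1 X2 | X3 Y3 | X3 Y4; X1 → num; X2 → op; X3 → id; Y1 → S S; Y2 → X2 S; Y3 → X3 X1; Y4 → X3 S

Introduce a nonterminal for each terminal appearing in a rule of length ≥ 2: X1 → num, X2 → op, X3 → id.
Binarize each right-hand side of length ≥ 3 by chaining fresh nonterminals (Y1, Y2, …): affected rules were S → X1 S S; S → X1 X2 S; R → X3 X3 X1; R → X3 X3 S.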